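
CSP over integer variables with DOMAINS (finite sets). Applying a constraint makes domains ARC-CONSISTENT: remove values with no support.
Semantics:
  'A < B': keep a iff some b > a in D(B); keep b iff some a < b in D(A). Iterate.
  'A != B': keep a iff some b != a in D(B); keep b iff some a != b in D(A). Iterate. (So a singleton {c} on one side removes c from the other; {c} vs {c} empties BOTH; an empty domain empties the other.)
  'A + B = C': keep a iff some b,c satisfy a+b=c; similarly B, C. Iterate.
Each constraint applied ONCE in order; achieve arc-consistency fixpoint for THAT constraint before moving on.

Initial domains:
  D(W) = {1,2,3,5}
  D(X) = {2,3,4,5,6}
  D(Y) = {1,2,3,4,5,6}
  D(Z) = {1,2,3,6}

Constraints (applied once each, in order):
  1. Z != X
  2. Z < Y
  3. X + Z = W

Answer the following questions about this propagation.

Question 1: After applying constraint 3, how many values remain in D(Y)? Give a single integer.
Answer: 5

Derivation:
Constraint 1 (Z != X) on D(Z)={1,2,3,6} D(X)={2,3,4,5,6}: no change
Constraint 2 (Z < Y) on D(Z)={1,2,3,6} D(Y)={1,2,3,4,5,6}: Z {1,2,3,6}->{1,2,3}; Y {1,2,3,4,5,6}->{2,3,4,5,6}
Constraint 3 (X + Z = W) on D(X)={2,3,4,5,6} D(Z)={1,2,3} D(W)={1,2,3,5}: X {2,3,4,5,6}->{2,3,4}; W {1,2,3,5}->{3,5}
So after constraint 3: D(Y)={2,3,4,5,6}, size = 5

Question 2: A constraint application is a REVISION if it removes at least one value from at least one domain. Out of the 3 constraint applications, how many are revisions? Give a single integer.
Constraint 1 (Z != X) on D(Z)={1,2,3,6} D(X)={2,3,4,5,6}: no change => not a revision
Constraint 2 (Z < Y) on D(Z)={1,2,3,6} D(Y)={1,2,3,4,5,6}: Z {1,2,3,6}->{1,2,3}; Y {1,2,3,4,5,6}->{2,3,4,5,6} => REVISION
Constraint 3 (X + Z = W) on D(X)={2,3,4,5,6} D(Z)={1,2,3} D(W)={1,2,3,5}: X {2,3,4,5,6}->{2,3,4}; W {1,2,3,5}->{3,5} => REVISION
Total revisions = 2

Answer: 2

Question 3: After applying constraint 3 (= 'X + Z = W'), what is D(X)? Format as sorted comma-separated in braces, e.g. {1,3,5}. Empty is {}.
Answer: {2,3,4}

Derivation:
Constraint 1 (Z != X) on D(Z)={1,2,3,6} D(X)={2,3,4,5,6}: no change
Constraint 2 (Z < Y) on D(Z)={1,2,3,6} D(Y)={1,2,3,4,5,6}: Z {1,2,3,6}->{1,2,3}; Y {1,2,3,4,5,6}->{2,3,4,5,6}
Constraint 3 (X + Z = W) on D(X)={2,3,4,5,6} D(Z)={1,2,3} D(W)={1,2,3,5}: X {2,3,4,5,6}->{2,3,4}; W {1,2,3,5}->{3,5}
So after constraint 3: D(X) = {2,3,4}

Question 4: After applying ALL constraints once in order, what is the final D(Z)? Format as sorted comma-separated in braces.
Constraint 1 (Z != X) on D(Z)={1,2,3,6} D(X)={2,3,4,5,6}: no change
Constraint 2 (Z < Y) on D(Z)={1,2,3,6} D(Y)={1,2,3,4,5,6}: Z {1,2,3,6}->{1,2,3}; Y {1,2,3,4,5,6}->{2,3,4,5,6}
Constraint 3 (X + Z = W) on D(X)={2,3,4,5,6} D(Z)={1,2,3} D(W)={1,2,3,5}: X {2,3,4,5,6}->{2,3,4}; W {1,2,3,5}->{3,5}
So after all 3 constraints: D(Z) = {1,2,3}

Answer: {1,2,3}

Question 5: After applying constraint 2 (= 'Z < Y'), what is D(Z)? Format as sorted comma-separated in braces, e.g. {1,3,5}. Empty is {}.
Constraint 1 (Z != X) on D(Z)={1,2,3,6} D(X)={2,3,4,5,6}: no change
Constraint 2 (Z < Y) on D(Z)={1,2,3,6} D(Y)={1,2,3,4,5,6}: Z {1,2,3,6}->{1,2,3}; Y {1,2,3,4,5,6}->{2,3,4,5,6}
So after constraint 2: D(Z) = {1,2,3}

Answer: {1,2,3}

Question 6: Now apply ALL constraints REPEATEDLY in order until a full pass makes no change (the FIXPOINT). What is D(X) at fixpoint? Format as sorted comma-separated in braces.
pass 0 (initial): D(X)={2,3,4,5,6}
pass 1: W {1,2,3,5}->{3,5}; X {2,3,4,5,6}->{2,3,4}; Y {1,2,3,4,5,6}->{2,3,4,5,6}; Z {1,2,3,6}->{1,2,3}
pass 2: no change
Fixpoint after 2 passes: D(X) = {2,3,4}

Answer: {2,3,4}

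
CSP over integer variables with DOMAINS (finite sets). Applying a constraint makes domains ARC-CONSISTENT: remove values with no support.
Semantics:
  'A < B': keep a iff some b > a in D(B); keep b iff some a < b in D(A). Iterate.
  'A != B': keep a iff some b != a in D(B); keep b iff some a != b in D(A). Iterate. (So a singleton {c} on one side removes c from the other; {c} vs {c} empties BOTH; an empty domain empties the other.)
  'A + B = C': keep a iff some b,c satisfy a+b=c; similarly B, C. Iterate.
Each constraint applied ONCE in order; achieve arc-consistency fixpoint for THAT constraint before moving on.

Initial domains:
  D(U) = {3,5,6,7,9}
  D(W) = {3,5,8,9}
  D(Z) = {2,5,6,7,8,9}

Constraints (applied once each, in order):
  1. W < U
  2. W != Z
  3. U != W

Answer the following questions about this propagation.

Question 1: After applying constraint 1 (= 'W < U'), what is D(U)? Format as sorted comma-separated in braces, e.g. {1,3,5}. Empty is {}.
Answer: {5,6,7,9}

Derivation:
Constraint 1 (W < U) on D(W)={3,5,8,9} D(U)={3,5,6,7,9}: W {3,5,8,9}->{3,5,8}; U {3,5,6,7,9}->{5,6,7,9}
So after constraint 1: D(U) = {5,6,7,9}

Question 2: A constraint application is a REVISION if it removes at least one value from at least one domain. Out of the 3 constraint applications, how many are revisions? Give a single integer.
Answer: 1

Derivation:
Constraint 1 (W < U) on D(W)={3,5,8,9} D(U)={3,5,6,7,9}: W {3,5,8,9}->{3,5,8}; U {3,5,6,7,9}->{5,6,7,9} => REVISION
Constraint 2 (W != Z) on D(W)={3,5,8} D(Z)={2,5,6,7,8,9}: no change => not a revision
Constraint 3 (U != W) on D(U)={5,6,7,9} D(W)={3,5,8}: no change => not a revision
Total revisions = 1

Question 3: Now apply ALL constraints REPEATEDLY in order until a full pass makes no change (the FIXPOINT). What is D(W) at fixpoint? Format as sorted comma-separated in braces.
Answer: {3,5,8}

Derivation:
pass 0 (initial): D(W)={3,5,8,9}
pass 1: U {3,5,6,7,9}->{5,6,7,9}; W {3,5,8,9}->{3,5,8}
pass 2: no change
Fixpoint after 2 passes: D(W) = {3,5,8}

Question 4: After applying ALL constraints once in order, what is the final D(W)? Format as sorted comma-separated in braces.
Answer: {3,5,8}

Derivation:
Constraint 1 (W < U) on D(W)={3,5,8,9} D(U)={3,5,6,7,9}: W {3,5,8,9}->{3,5,8}; U {3,5,6,7,9}->{5,6,7,9}
Constraint 2 (W != Z) on D(W)={3,5,8} D(Z)={2,5,6,7,8,9}: no change
Constraint 3 (U != W) on D(U)={5,6,7,9} D(W)={3,5,8}: no change
So after all 3 constraints: D(W) = {3,5,8}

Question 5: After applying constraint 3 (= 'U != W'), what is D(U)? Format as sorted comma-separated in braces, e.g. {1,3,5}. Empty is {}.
Answer: {5,6,7,9}

Derivation:
Constraint 1 (W < U) on D(W)={3,5,8,9} D(U)={3,5,6,7,9}: W {3,5,8,9}->{3,5,8}; U {3,5,6,7,9}->{5,6,7,9}
Constraint 2 (W != Z) on D(W)={3,5,8} D(Z)={2,5,6,7,8,9}: no change
Constraint 3 (U != W) on D(U)={5,6,7,9} D(W)={3,5,8}: no change
So after constraint 3: D(U) = {5,6,7,9}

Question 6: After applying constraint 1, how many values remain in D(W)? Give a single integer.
Constraint 1 (W < U) on D(W)={3,5,8,9} D(U)={3,5,6,7,9}: W {3,5,8,9}->{3,5,8}; U {3,5,6,7,9}->{5,6,7,9}
So after constraint 1: D(W)={3,5,8}, size = 3

Answer: 3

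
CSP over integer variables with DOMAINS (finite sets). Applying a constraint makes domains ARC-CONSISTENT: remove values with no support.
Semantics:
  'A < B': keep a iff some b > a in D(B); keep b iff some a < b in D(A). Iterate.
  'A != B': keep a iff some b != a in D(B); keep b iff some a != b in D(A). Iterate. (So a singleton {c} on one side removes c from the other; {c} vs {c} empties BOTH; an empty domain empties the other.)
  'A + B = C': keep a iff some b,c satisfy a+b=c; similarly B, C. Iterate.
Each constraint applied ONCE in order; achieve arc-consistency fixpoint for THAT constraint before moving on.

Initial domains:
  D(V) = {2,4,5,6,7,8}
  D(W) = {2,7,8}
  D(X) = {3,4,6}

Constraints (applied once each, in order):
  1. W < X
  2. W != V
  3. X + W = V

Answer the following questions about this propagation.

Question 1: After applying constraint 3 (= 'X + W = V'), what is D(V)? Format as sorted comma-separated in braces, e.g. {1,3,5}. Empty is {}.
Constraint 1 (W < X) on D(W)={2,7,8} D(X)={3,4,6}: W {2,7,8}->{2}
Constraint 2 (W != V) on D(W)={2} D(V)={2,4,5,6,7,8}: V {2,4,5,6,7,8}->{4,5,6,7,8}
Constraint 3 (X + W = V) on D(X)={3,4,6} D(W)={2} D(V)={4,5,6,7,8}: V {4,5,6,7,8}->{5,6,8}
So after constraint 3: D(V) = {5,6,8}

Answer: {5,6,8}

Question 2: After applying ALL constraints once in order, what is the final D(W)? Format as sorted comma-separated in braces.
Constraint 1 (W < X) on D(W)={2,7,8} D(X)={3,4,6}: W {2,7,8}->{2}
Constraint 2 (W != V) on D(W)={2} D(V)={2,4,5,6,7,8}: V {2,4,5,6,7,8}->{4,5,6,7,8}
Constraint 3 (X + W = V) on D(X)={3,4,6} D(W)={2} D(V)={4,5,6,7,8}: V {4,5,6,7,8}->{5,6,8}
So after all 3 constraints: D(W) = {2}

Answer: {2}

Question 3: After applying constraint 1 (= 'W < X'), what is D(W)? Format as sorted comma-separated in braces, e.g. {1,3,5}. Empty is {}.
Constraint 1 (W < X) on D(W)={2,7,8} D(X)={3,4,6}: W {2,7,8}->{2}
So after constraint 1: D(W) = {2}

Answer: {2}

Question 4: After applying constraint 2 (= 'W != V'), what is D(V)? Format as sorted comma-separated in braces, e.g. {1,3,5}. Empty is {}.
Answer: {4,5,6,7,8}

Derivation:
Constraint 1 (W < X) on D(W)={2,7,8} D(X)={3,4,6}: W {2,7,8}->{2}
Constraint 2 (W != V) on D(W)={2} D(V)={2,4,5,6,7,8}: V {2,4,5,6,7,8}->{4,5,6,7,8}
So after constraint 2: D(V) = {4,5,6,7,8}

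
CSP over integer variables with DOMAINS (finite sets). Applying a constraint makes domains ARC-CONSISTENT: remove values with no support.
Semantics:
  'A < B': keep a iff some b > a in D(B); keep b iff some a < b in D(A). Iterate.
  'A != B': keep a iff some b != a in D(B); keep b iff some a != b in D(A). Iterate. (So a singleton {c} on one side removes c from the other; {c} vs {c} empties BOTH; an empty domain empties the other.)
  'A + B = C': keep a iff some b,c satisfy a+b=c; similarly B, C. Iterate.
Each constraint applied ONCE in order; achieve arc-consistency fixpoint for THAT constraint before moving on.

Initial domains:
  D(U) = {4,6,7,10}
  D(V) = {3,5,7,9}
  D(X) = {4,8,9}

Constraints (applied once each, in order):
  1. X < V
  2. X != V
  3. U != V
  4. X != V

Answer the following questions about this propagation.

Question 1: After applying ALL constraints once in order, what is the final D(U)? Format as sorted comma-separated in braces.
Constraint 1 (X < V) on D(X)={4,8,9} D(V)={3,5,7,9}: X {4,8,9}->{4,8}; V {3,5,7,9}->{5,7,9}
Constraint 2 (X != V) on D(X)={4,8} D(V)={5,7,9}: no change
Constraint 3 (U != V) on D(U)={4,6,7,10} D(V)={5,7,9}: no change
Constraint 4 (X != V) on D(X)={4,8} D(V)={5,7,9}: no change
So after all 4 constraints: D(U) = {4,6,7,10}

Answer: {4,6,7,10}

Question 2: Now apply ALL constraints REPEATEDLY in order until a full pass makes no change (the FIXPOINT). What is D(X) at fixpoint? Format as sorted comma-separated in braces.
pass 0 (initial): D(X)={4,8,9}
pass 1: V {3,5,7,9}->{5,7,9}; X {4,8,9}->{4,8}
pass 2: no change
Fixpoint after 2 passes: D(X) = {4,8}

Answer: {4,8}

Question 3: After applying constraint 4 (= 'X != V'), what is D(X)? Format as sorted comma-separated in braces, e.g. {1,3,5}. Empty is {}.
Answer: {4,8}

Derivation:
Constraint 1 (X < V) on D(X)={4,8,9} D(V)={3,5,7,9}: X {4,8,9}->{4,8}; V {3,5,7,9}->{5,7,9}
Constraint 2 (X != V) on D(X)={4,8} D(V)={5,7,9}: no change
Constraint 3 (U != V) on D(U)={4,6,7,10} D(V)={5,7,9}: no change
Constraint 4 (X != V) on D(X)={4,8} D(V)={5,7,9}: no change
So after constraint 4: D(X) = {4,8}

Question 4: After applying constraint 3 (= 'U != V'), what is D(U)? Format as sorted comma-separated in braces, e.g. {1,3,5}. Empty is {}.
Constraint 1 (X < V) on D(X)={4,8,9} D(V)={3,5,7,9}: X {4,8,9}->{4,8}; V {3,5,7,9}->{5,7,9}
Constraint 2 (X != V) on D(X)={4,8} D(V)={5,7,9}: no change
Constraint 3 (U != V) on D(U)={4,6,7,10} D(V)={5,7,9}: no change
So after constraint 3: D(U) = {4,6,7,10}

Answer: {4,6,7,10}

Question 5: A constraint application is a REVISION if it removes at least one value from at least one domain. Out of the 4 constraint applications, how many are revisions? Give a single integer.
Answer: 1

Derivation:
Constraint 1 (X < V) on D(X)={4,8,9} D(V)={3,5,7,9}: X {4,8,9}->{4,8}; V {3,5,7,9}->{5,7,9} => REVISION
Constraint 2 (X != V) on D(X)={4,8} D(V)={5,7,9}: no change => not a revision
Constraint 3 (U != V) on D(U)={4,6,7,10} D(V)={5,7,9}: no change => not a revision
Constraint 4 (X != V) on D(X)={4,8} D(V)={5,7,9}: no change => not a revision
Total revisions = 1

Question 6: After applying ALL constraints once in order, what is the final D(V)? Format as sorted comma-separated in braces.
Constraint 1 (X < V) on D(X)={4,8,9} D(V)={3,5,7,9}: X {4,8,9}->{4,8}; V {3,5,7,9}->{5,7,9}
Constraint 2 (X != V) on D(X)={4,8} D(V)={5,7,9}: no change
Constraint 3 (U != V) on D(U)={4,6,7,10} D(V)={5,7,9}: no change
Constraint 4 (X != V) on D(X)={4,8} D(V)={5,7,9}: no change
So after all 4 constraints: D(V) = {5,7,9}

Answer: {5,7,9}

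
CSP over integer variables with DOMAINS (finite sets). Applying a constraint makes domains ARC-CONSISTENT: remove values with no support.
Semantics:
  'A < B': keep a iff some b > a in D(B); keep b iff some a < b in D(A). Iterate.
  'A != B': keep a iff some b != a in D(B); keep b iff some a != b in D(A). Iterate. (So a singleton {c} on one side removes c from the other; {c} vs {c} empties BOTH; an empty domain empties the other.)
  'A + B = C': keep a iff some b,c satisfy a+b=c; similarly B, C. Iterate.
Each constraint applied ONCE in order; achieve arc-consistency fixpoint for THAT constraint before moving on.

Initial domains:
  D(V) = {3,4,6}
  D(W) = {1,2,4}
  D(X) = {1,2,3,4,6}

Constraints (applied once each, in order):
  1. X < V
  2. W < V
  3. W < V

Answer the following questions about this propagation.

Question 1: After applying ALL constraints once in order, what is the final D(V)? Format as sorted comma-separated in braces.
Constraint 1 (X < V) on D(X)={1,2,3,4,6} D(V)={3,4,6}: X {1,2,3,4,6}->{1,2,3,4}
Constraint 2 (W < V) on D(W)={1,2,4} D(V)={3,4,6}: no change
Constraint 3 (W < V) on D(W)={1,2,4} D(V)={3,4,6}: no change
So after all 3 constraints: D(V) = {3,4,6}

Answer: {3,4,6}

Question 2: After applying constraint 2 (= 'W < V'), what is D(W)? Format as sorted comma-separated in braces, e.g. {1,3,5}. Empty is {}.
Answer: {1,2,4}

Derivation:
Constraint 1 (X < V) on D(X)={1,2,3,4,6} D(V)={3,4,6}: X {1,2,3,4,6}->{1,2,3,4}
Constraint 2 (W < V) on D(W)={1,2,4} D(V)={3,4,6}: no change
So after constraint 2: D(W) = {1,2,4}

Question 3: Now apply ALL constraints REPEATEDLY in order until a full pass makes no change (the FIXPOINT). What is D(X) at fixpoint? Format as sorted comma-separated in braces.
pass 0 (initial): D(X)={1,2,3,4,6}
pass 1: X {1,2,3,4,6}->{1,2,3,4}
pass 2: no change
Fixpoint after 2 passes: D(X) = {1,2,3,4}

Answer: {1,2,3,4}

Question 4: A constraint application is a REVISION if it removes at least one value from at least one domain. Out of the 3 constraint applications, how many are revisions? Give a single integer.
Constraint 1 (X < V) on D(X)={1,2,3,4,6} D(V)={3,4,6}: X {1,2,3,4,6}->{1,2,3,4} => REVISION
Constraint 2 (W < V) on D(W)={1,2,4} D(V)={3,4,6}: no change => not a revision
Constraint 3 (W < V) on D(W)={1,2,4} D(V)={3,4,6}: no change => not a revision
Total revisions = 1

Answer: 1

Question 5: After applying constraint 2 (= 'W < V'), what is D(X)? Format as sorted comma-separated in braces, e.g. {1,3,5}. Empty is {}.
Answer: {1,2,3,4}

Derivation:
Constraint 1 (X < V) on D(X)={1,2,3,4,6} D(V)={3,4,6}: X {1,2,3,4,6}->{1,2,3,4}
Constraint 2 (W < V) on D(W)={1,2,4} D(V)={3,4,6}: no change
So after constraint 2: D(X) = {1,2,3,4}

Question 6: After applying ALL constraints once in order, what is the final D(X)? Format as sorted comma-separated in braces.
Answer: {1,2,3,4}

Derivation:
Constraint 1 (X < V) on D(X)={1,2,3,4,6} D(V)={3,4,6}: X {1,2,3,4,6}->{1,2,3,4}
Constraint 2 (W < V) on D(W)={1,2,4} D(V)={3,4,6}: no change
Constraint 3 (W < V) on D(W)={1,2,4} D(V)={3,4,6}: no change
So after all 3 constraints: D(X) = {1,2,3,4}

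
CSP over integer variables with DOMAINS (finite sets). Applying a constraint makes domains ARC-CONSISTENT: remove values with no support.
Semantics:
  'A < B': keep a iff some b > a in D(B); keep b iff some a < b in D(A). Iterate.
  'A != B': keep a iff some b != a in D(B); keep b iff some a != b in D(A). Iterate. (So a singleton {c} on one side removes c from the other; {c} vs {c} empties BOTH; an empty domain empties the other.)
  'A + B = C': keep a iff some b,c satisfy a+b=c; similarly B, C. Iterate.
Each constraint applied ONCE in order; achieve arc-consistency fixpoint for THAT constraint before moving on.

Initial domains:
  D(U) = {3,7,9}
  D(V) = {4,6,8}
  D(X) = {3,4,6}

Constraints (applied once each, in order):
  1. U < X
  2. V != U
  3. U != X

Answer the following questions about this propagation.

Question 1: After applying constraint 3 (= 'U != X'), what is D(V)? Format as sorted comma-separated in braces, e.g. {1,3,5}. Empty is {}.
Constraint 1 (U < X) on D(U)={3,7,9} D(X)={3,4,6}: U {3,7,9}->{3}; X {3,4,6}->{4,6}
Constraint 2 (V != U) on D(V)={4,6,8} D(U)={3}: no change
Constraint 3 (U != X) on D(U)={3} D(X)={4,6}: no change
So after constraint 3: D(V) = {4,6,8}

Answer: {4,6,8}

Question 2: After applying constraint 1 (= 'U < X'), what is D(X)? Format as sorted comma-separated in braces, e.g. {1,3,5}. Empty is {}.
Answer: {4,6}

Derivation:
Constraint 1 (U < X) on D(U)={3,7,9} D(X)={3,4,6}: U {3,7,9}->{3}; X {3,4,6}->{4,6}
So after constraint 1: D(X) = {4,6}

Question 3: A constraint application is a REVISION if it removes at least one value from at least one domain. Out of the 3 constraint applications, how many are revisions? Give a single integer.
Answer: 1

Derivation:
Constraint 1 (U < X) on D(U)={3,7,9} D(X)={3,4,6}: U {3,7,9}->{3}; X {3,4,6}->{4,6} => REVISION
Constraint 2 (V != U) on D(V)={4,6,8} D(U)={3}: no change => not a revision
Constraint 3 (U != X) on D(U)={3} D(X)={4,6}: no change => not a revision
Total revisions = 1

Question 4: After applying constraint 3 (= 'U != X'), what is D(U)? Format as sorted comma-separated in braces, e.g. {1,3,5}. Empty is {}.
Constraint 1 (U < X) on D(U)={3,7,9} D(X)={3,4,6}: U {3,7,9}->{3}; X {3,4,6}->{4,6}
Constraint 2 (V != U) on D(V)={4,6,8} D(U)={3}: no change
Constraint 3 (U != X) on D(U)={3} D(X)={4,6}: no change
So after constraint 3: D(U) = {3}

Answer: {3}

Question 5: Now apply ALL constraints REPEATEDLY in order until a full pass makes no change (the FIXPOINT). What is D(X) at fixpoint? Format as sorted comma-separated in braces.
Answer: {4,6}

Derivation:
pass 0 (initial): D(X)={3,4,6}
pass 1: U {3,7,9}->{3}; X {3,4,6}->{4,6}
pass 2: no change
Fixpoint after 2 passes: D(X) = {4,6}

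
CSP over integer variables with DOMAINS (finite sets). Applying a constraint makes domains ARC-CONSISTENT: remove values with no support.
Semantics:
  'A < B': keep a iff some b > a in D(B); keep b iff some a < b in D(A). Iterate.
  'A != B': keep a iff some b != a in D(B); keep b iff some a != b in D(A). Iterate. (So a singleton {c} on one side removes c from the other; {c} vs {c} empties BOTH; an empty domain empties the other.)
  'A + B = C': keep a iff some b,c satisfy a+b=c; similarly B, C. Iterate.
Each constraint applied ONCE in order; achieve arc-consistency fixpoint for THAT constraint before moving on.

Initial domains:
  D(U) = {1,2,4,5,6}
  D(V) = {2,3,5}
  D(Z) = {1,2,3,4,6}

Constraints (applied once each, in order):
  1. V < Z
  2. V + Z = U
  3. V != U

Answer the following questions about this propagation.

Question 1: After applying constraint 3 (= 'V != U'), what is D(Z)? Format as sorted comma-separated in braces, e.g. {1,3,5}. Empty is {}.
Answer: {3,4}

Derivation:
Constraint 1 (V < Z) on D(V)={2,3,5} D(Z)={1,2,3,4,6}: Z {1,2,3,4,6}->{3,4,6}
Constraint 2 (V + Z = U) on D(V)={2,3,5} D(Z)={3,4,6} D(U)={1,2,4,5,6}: V {2,3,5}->{2,3}; Z {3,4,6}->{3,4}; U {1,2,4,5,6}->{5,6}
Constraint 3 (V != U) on D(V)={2,3} D(U)={5,6}: no change
So after constraint 3: D(Z) = {3,4}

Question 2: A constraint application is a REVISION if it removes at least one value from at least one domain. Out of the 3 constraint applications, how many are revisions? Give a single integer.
Constraint 1 (V < Z) on D(V)={2,3,5} D(Z)={1,2,3,4,6}: Z {1,2,3,4,6}->{3,4,6} => REVISION
Constraint 2 (V + Z = U) on D(V)={2,3,5} D(Z)={3,4,6} D(U)={1,2,4,5,6}: V {2,3,5}->{2,3}; Z {3,4,6}->{3,4}; U {1,2,4,5,6}->{5,6} => REVISION
Constraint 3 (V != U) on D(V)={2,3} D(U)={5,6}: no change => not a revision
Total revisions = 2

Answer: 2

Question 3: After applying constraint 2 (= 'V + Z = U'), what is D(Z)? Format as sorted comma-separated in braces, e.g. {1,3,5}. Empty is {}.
Answer: {3,4}

Derivation:
Constraint 1 (V < Z) on D(V)={2,3,5} D(Z)={1,2,3,4,6}: Z {1,2,3,4,6}->{3,4,6}
Constraint 2 (V + Z = U) on D(V)={2,3,5} D(Z)={3,4,6} D(U)={1,2,4,5,6}: V {2,3,5}->{2,3}; Z {3,4,6}->{3,4}; U {1,2,4,5,6}->{5,6}
So after constraint 2: D(Z) = {3,4}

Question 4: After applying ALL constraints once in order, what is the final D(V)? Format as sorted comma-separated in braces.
Answer: {2,3}

Derivation:
Constraint 1 (V < Z) on D(V)={2,3,5} D(Z)={1,2,3,4,6}: Z {1,2,3,4,6}->{3,4,6}
Constraint 2 (V + Z = U) on D(V)={2,3,5} D(Z)={3,4,6} D(U)={1,2,4,5,6}: V {2,3,5}->{2,3}; Z {3,4,6}->{3,4}; U {1,2,4,5,6}->{5,6}
Constraint 3 (V != U) on D(V)={2,3} D(U)={5,6}: no change
So after all 3 constraints: D(V) = {2,3}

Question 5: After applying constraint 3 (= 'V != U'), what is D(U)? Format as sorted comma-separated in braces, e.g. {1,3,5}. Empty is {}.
Answer: {5,6}

Derivation:
Constraint 1 (V < Z) on D(V)={2,3,5} D(Z)={1,2,3,4,6}: Z {1,2,3,4,6}->{3,4,6}
Constraint 2 (V + Z = U) on D(V)={2,3,5} D(Z)={3,4,6} D(U)={1,2,4,5,6}: V {2,3,5}->{2,3}; Z {3,4,6}->{3,4}; U {1,2,4,5,6}->{5,6}
Constraint 3 (V != U) on D(V)={2,3} D(U)={5,6}: no change
So after constraint 3: D(U) = {5,6}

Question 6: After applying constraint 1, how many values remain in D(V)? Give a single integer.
Constraint 1 (V < Z) on D(V)={2,3,5} D(Z)={1,2,3,4,6}: Z {1,2,3,4,6}->{3,4,6}
So after constraint 1: D(V)={2,3,5}, size = 3

Answer: 3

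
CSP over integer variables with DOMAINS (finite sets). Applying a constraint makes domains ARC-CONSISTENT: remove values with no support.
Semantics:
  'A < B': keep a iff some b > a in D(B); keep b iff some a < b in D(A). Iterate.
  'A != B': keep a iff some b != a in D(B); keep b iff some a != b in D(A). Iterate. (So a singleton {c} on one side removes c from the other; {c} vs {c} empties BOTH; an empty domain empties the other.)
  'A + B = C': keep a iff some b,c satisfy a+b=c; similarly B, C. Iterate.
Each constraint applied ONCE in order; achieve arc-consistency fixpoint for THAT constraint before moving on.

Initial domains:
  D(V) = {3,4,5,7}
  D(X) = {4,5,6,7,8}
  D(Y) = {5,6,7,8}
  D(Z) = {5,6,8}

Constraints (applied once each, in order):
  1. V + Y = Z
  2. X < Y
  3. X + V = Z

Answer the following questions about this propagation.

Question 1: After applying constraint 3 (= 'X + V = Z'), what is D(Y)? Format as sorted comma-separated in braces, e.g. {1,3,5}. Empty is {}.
Constraint 1 (V + Y = Z) on D(V)={3,4,5,7} D(Y)={5,6,7,8} D(Z)={5,6,8}: V {3,4,5,7}->{3}; Y {5,6,7,8}->{5}; Z {5,6,8}->{8}
Constraint 2 (X < Y) on D(X)={4,5,6,7,8} D(Y)={5}: X {4,5,6,7,8}->{4}
Constraint 3 (X + V = Z) on D(X)={4} D(V)={3} D(Z)={8}: X {4}->{}; V {3}->{}; Z {8}->{}
So after constraint 3: D(Y) = {5}

Answer: {5}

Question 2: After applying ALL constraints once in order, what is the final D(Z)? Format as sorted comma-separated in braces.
Answer: {}

Derivation:
Constraint 1 (V + Y = Z) on D(V)={3,4,5,7} D(Y)={5,6,7,8} D(Z)={5,6,8}: V {3,4,5,7}->{3}; Y {5,6,7,8}->{5}; Z {5,6,8}->{8}
Constraint 2 (X < Y) on D(X)={4,5,6,7,8} D(Y)={5}: X {4,5,6,7,8}->{4}
Constraint 3 (X + V = Z) on D(X)={4} D(V)={3} D(Z)={8}: X {4}->{}; V {3}->{}; Z {8}->{}
So after all 3 constraints: D(Z) = {}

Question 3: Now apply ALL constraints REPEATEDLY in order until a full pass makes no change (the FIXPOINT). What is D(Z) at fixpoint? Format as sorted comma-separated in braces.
Answer: {}

Derivation:
pass 0 (initial): D(Z)={5,6,8}
pass 1: V {3,4,5,7}->{}; X {4,5,6,7,8}->{}; Y {5,6,7,8}->{5}; Z {5,6,8}->{}
pass 2: Y {5}->{}
pass 3: no change
Fixpoint after 3 passes: D(Z) = {}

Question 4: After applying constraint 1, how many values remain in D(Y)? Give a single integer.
Answer: 1

Derivation:
Constraint 1 (V + Y = Z) on D(V)={3,4,5,7} D(Y)={5,6,7,8} D(Z)={5,6,8}: V {3,4,5,7}->{3}; Y {5,6,7,8}->{5}; Z {5,6,8}->{8}
So after constraint 1: D(Y)={5}, size = 1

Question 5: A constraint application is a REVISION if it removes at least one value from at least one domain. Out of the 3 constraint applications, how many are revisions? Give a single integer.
Answer: 3

Derivation:
Constraint 1 (V + Y = Z) on D(V)={3,4,5,7} D(Y)={5,6,7,8} D(Z)={5,6,8}: V {3,4,5,7}->{3}; Y {5,6,7,8}->{5}; Z {5,6,8}->{8} => REVISION
Constraint 2 (X < Y) on D(X)={4,5,6,7,8} D(Y)={5}: X {4,5,6,7,8}->{4} => REVISION
Constraint 3 (X + V = Z) on D(X)={4} D(V)={3} D(Z)={8}: X {4}->{}; V {3}->{}; Z {8}->{} => REVISION
Total revisions = 3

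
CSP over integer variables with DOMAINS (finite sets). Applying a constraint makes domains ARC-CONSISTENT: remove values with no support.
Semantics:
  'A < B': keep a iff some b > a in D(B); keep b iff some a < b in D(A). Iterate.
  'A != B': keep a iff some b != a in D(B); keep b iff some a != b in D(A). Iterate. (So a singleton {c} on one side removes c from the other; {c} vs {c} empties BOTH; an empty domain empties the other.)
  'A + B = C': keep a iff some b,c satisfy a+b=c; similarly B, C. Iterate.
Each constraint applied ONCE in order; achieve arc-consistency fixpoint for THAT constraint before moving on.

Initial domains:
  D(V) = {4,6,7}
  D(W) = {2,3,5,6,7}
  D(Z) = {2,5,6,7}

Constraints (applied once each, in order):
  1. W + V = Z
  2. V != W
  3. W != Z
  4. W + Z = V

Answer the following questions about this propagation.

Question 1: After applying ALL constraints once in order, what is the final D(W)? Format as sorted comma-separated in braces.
Answer: {}

Derivation:
Constraint 1 (W + V = Z) on D(W)={2,3,5,6,7} D(V)={4,6,7} D(Z)={2,5,6,7}: W {2,3,5,6,7}->{2,3}; V {4,6,7}->{4}; Z {2,5,6,7}->{6,7}
Constraint 2 (V != W) on D(V)={4} D(W)={2,3}: no change
Constraint 3 (W != Z) on D(W)={2,3} D(Z)={6,7}: no change
Constraint 4 (W + Z = V) on D(W)={2,3} D(Z)={6,7} D(V)={4}: W {2,3}->{}; Z {6,7}->{}; V {4}->{}
So after all 4 constraints: D(W) = {}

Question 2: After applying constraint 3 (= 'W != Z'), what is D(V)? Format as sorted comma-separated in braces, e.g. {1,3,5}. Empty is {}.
Constraint 1 (W + V = Z) on D(W)={2,3,5,6,7} D(V)={4,6,7} D(Z)={2,5,6,7}: W {2,3,5,6,7}->{2,3}; V {4,6,7}->{4}; Z {2,5,6,7}->{6,7}
Constraint 2 (V != W) on D(V)={4} D(W)={2,3}: no change
Constraint 3 (W != Z) on D(W)={2,3} D(Z)={6,7}: no change
So after constraint 3: D(V) = {4}

Answer: {4}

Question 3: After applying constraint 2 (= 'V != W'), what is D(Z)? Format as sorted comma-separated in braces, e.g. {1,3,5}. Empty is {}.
Constraint 1 (W + V = Z) on D(W)={2,3,5,6,7} D(V)={4,6,7} D(Z)={2,5,6,7}: W {2,3,5,6,7}->{2,3}; V {4,6,7}->{4}; Z {2,5,6,7}->{6,7}
Constraint 2 (V != W) on D(V)={4} D(W)={2,3}: no change
So after constraint 2: D(Z) = {6,7}

Answer: {6,7}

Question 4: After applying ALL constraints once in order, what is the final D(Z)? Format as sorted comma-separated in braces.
Constraint 1 (W + V = Z) on D(W)={2,3,5,6,7} D(V)={4,6,7} D(Z)={2,5,6,7}: W {2,3,5,6,7}->{2,3}; V {4,6,7}->{4}; Z {2,5,6,7}->{6,7}
Constraint 2 (V != W) on D(V)={4} D(W)={2,3}: no change
Constraint 3 (W != Z) on D(W)={2,3} D(Z)={6,7}: no change
Constraint 4 (W + Z = V) on D(W)={2,3} D(Z)={6,7} D(V)={4}: W {2,3}->{}; Z {6,7}->{}; V {4}->{}
So after all 4 constraints: D(Z) = {}

Answer: {}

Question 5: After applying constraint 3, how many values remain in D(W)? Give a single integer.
Constraint 1 (W + V = Z) on D(W)={2,3,5,6,7} D(V)={4,6,7} D(Z)={2,5,6,7}: W {2,3,5,6,7}->{2,3}; V {4,6,7}->{4}; Z {2,5,6,7}->{6,7}
Constraint 2 (V != W) on D(V)={4} D(W)={2,3}: no change
Constraint 3 (W != Z) on D(W)={2,3} D(Z)={6,7}: no change
So after constraint 3: D(W)={2,3}, size = 2

Answer: 2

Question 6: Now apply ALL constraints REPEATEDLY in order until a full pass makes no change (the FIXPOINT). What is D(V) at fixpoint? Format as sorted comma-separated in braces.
Answer: {}

Derivation:
pass 0 (initial): D(V)={4,6,7}
pass 1: V {4,6,7}->{}; W {2,3,5,6,7}->{}; Z {2,5,6,7}->{}
pass 2: no change
Fixpoint after 2 passes: D(V) = {}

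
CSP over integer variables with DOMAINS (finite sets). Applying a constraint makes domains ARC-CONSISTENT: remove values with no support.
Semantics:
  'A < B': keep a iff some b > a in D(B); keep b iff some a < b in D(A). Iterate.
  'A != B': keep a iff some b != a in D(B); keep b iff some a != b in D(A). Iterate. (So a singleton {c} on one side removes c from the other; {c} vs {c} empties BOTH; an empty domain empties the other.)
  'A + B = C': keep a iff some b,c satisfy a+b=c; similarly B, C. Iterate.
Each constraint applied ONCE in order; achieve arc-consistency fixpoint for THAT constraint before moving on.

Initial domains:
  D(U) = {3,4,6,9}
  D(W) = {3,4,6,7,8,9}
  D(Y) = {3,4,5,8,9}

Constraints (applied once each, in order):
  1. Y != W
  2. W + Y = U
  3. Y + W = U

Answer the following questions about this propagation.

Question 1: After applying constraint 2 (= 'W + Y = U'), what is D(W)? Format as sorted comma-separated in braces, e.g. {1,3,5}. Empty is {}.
Constraint 1 (Y != W) on D(Y)={3,4,5,8,9} D(W)={3,4,6,7,8,9}: no change
Constraint 2 (W + Y = U) on D(W)={3,4,6,7,8,9} D(Y)={3,4,5,8,9} D(U)={3,4,6,9}: W {3,4,6,7,8,9}->{3,4,6}; Y {3,4,5,8,9}->{3,5}; U {3,4,6,9}->{6,9}
So after constraint 2: D(W) = {3,4,6}

Answer: {3,4,6}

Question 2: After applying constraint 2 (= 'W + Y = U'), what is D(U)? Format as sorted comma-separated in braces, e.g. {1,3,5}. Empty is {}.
Answer: {6,9}

Derivation:
Constraint 1 (Y != W) on D(Y)={3,4,5,8,9} D(W)={3,4,6,7,8,9}: no change
Constraint 2 (W + Y = U) on D(W)={3,4,6,7,8,9} D(Y)={3,4,5,8,9} D(U)={3,4,6,9}: W {3,4,6,7,8,9}->{3,4,6}; Y {3,4,5,8,9}->{3,5}; U {3,4,6,9}->{6,9}
So after constraint 2: D(U) = {6,9}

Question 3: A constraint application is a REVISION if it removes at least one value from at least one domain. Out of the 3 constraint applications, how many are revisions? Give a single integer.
Constraint 1 (Y != W) on D(Y)={3,4,5,8,9} D(W)={3,4,6,7,8,9}: no change => not a revision
Constraint 2 (W + Y = U) on D(W)={3,4,6,7,8,9} D(Y)={3,4,5,8,9} D(U)={3,4,6,9}: W {3,4,6,7,8,9}->{3,4,6}; Y {3,4,5,8,9}->{3,5}; U {3,4,6,9}->{6,9} => REVISION
Constraint 3 (Y + W = U) on D(Y)={3,5} D(W)={3,4,6} D(U)={6,9}: no change => not a revision
Total revisions = 1

Answer: 1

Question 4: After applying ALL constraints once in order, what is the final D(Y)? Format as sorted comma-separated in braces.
Answer: {3,5}

Derivation:
Constraint 1 (Y != W) on D(Y)={3,4,5,8,9} D(W)={3,4,6,7,8,9}: no change
Constraint 2 (W + Y = U) on D(W)={3,4,6,7,8,9} D(Y)={3,4,5,8,9} D(U)={3,4,6,9}: W {3,4,6,7,8,9}->{3,4,6}; Y {3,4,5,8,9}->{3,5}; U {3,4,6,9}->{6,9}
Constraint 3 (Y + W = U) on D(Y)={3,5} D(W)={3,4,6} D(U)={6,9}: no change
So after all 3 constraints: D(Y) = {3,5}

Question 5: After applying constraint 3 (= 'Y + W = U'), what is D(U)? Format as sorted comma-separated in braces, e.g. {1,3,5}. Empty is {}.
Answer: {6,9}

Derivation:
Constraint 1 (Y != W) on D(Y)={3,4,5,8,9} D(W)={3,4,6,7,8,9}: no change
Constraint 2 (W + Y = U) on D(W)={3,4,6,7,8,9} D(Y)={3,4,5,8,9} D(U)={3,4,6,9}: W {3,4,6,7,8,9}->{3,4,6}; Y {3,4,5,8,9}->{3,5}; U {3,4,6,9}->{6,9}
Constraint 3 (Y + W = U) on D(Y)={3,5} D(W)={3,4,6} D(U)={6,9}: no change
So after constraint 3: D(U) = {6,9}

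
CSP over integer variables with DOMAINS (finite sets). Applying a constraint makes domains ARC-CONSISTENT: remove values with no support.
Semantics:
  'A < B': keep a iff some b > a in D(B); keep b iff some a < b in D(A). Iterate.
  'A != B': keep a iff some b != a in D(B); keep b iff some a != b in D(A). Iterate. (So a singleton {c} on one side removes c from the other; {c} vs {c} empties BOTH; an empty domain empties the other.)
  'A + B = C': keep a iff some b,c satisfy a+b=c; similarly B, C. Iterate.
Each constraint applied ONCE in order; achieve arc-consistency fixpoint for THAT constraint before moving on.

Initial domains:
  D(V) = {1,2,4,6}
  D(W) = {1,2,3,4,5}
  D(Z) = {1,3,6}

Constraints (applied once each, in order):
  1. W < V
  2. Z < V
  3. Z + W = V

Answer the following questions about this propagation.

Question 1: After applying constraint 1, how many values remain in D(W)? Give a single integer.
Answer: 5

Derivation:
Constraint 1 (W < V) on D(W)={1,2,3,4,5} D(V)={1,2,4,6}: V {1,2,4,6}->{2,4,6}
So after constraint 1: D(W)={1,2,3,4,5}, size = 5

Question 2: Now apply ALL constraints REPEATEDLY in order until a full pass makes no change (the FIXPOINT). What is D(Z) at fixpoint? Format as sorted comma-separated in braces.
pass 0 (initial): D(Z)={1,3,6}
pass 1: V {1,2,4,6}->{2,4,6}; W {1,2,3,4,5}->{1,3,5}; Z {1,3,6}->{1,3}
pass 2: no change
Fixpoint after 2 passes: D(Z) = {1,3}

Answer: {1,3}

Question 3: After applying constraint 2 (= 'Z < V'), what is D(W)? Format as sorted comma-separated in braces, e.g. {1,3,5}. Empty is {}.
Answer: {1,2,3,4,5}

Derivation:
Constraint 1 (W < V) on D(W)={1,2,3,4,5} D(V)={1,2,4,6}: V {1,2,4,6}->{2,4,6}
Constraint 2 (Z < V) on D(Z)={1,3,6} D(V)={2,4,6}: Z {1,3,6}->{1,3}
So after constraint 2: D(W) = {1,2,3,4,5}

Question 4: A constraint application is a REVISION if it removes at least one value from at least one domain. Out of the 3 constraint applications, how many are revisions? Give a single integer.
Answer: 3

Derivation:
Constraint 1 (W < V) on D(W)={1,2,3,4,5} D(V)={1,2,4,6}: V {1,2,4,6}->{2,4,6} => REVISION
Constraint 2 (Z < V) on D(Z)={1,3,6} D(V)={2,4,6}: Z {1,3,6}->{1,3} => REVISION
Constraint 3 (Z + W = V) on D(Z)={1,3} D(W)={1,2,3,4,5} D(V)={2,4,6}: W {1,2,3,4,5}->{1,3,5} => REVISION
Total revisions = 3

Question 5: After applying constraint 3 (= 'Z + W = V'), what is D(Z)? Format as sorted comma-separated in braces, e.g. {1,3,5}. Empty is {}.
Constraint 1 (W < V) on D(W)={1,2,3,4,5} D(V)={1,2,4,6}: V {1,2,4,6}->{2,4,6}
Constraint 2 (Z < V) on D(Z)={1,3,6} D(V)={2,4,6}: Z {1,3,6}->{1,3}
Constraint 3 (Z + W = V) on D(Z)={1,3} D(W)={1,2,3,4,5} D(V)={2,4,6}: W {1,2,3,4,5}->{1,3,5}
So after constraint 3: D(Z) = {1,3}

Answer: {1,3}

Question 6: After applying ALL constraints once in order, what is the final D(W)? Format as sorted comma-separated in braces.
Constraint 1 (W < V) on D(W)={1,2,3,4,5} D(V)={1,2,4,6}: V {1,2,4,6}->{2,4,6}
Constraint 2 (Z < V) on D(Z)={1,3,6} D(V)={2,4,6}: Z {1,3,6}->{1,3}
Constraint 3 (Z + W = V) on D(Z)={1,3} D(W)={1,2,3,4,5} D(V)={2,4,6}: W {1,2,3,4,5}->{1,3,5}
So after all 3 constraints: D(W) = {1,3,5}

Answer: {1,3,5}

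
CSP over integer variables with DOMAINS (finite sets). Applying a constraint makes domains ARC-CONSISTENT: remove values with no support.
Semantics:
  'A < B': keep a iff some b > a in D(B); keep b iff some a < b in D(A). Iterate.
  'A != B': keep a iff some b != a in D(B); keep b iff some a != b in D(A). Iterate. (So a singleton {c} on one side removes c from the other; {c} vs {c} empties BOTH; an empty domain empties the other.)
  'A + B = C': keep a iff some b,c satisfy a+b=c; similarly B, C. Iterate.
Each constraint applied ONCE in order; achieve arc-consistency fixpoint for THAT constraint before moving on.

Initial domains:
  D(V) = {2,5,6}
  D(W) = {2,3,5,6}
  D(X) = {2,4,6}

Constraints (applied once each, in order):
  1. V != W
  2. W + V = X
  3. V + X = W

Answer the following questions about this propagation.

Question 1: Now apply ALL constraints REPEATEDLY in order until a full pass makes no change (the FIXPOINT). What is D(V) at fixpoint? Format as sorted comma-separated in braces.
pass 0 (initial): D(V)={2,5,6}
pass 1: V {2,5,6}->{}; W {2,3,5,6}->{}; X {2,4,6}->{}
pass 2: no change
Fixpoint after 2 passes: D(V) = {}

Answer: {}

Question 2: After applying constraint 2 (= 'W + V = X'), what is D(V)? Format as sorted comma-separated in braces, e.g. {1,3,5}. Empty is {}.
Answer: {2}

Derivation:
Constraint 1 (V != W) on D(V)={2,5,6} D(W)={2,3,5,6}: no change
Constraint 2 (W + V = X) on D(W)={2,3,5,6} D(V)={2,5,6} D(X)={2,4,6}: W {2,3,5,6}->{2}; V {2,5,6}->{2}; X {2,4,6}->{4}
So after constraint 2: D(V) = {2}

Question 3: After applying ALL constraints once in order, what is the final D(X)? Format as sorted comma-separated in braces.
Answer: {}

Derivation:
Constraint 1 (V != W) on D(V)={2,5,6} D(W)={2,3,5,6}: no change
Constraint 2 (W + V = X) on D(W)={2,3,5,6} D(V)={2,5,6} D(X)={2,4,6}: W {2,3,5,6}->{2}; V {2,5,6}->{2}; X {2,4,6}->{4}
Constraint 3 (V + X = W) on D(V)={2} D(X)={4} D(W)={2}: V {2}->{}; X {4}->{}; W {2}->{}
So after all 3 constraints: D(X) = {}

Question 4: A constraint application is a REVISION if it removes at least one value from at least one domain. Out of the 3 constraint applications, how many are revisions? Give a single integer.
Answer: 2

Derivation:
Constraint 1 (V != W) on D(V)={2,5,6} D(W)={2,3,5,6}: no change => not a revision
Constraint 2 (W + V = X) on D(W)={2,3,5,6} D(V)={2,5,6} D(X)={2,4,6}: W {2,3,5,6}->{2}; V {2,5,6}->{2}; X {2,4,6}->{4} => REVISION
Constraint 3 (V + X = W) on D(V)={2} D(X)={4} D(W)={2}: V {2}->{}; X {4}->{}; W {2}->{} => REVISION
Total revisions = 2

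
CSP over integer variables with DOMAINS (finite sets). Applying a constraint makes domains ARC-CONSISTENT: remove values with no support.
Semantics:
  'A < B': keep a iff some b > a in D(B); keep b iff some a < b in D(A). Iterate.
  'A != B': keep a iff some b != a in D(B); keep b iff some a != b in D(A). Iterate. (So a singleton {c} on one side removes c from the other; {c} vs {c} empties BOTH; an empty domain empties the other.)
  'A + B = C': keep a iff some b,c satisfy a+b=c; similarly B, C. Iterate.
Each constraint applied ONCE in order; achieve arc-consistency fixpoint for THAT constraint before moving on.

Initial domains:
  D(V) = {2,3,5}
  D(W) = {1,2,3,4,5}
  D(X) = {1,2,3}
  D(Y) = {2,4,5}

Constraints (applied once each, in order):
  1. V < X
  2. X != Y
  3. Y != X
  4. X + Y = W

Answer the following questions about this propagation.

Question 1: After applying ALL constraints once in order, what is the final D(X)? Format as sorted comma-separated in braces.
Constraint 1 (V < X) on D(V)={2,3,5} D(X)={1,2,3}: V {2,3,5}->{2}; X {1,2,3}->{3}
Constraint 2 (X != Y) on D(X)={3} D(Y)={2,4,5}: no change
Constraint 3 (Y != X) on D(Y)={2,4,5} D(X)={3}: no change
Constraint 4 (X + Y = W) on D(X)={3} D(Y)={2,4,5} D(W)={1,2,3,4,5}: Y {2,4,5}->{2}; W {1,2,3,4,5}->{5}
So after all 4 constraints: D(X) = {3}

Answer: {3}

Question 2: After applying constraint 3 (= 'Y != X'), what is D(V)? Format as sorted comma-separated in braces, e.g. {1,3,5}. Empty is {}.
Answer: {2}

Derivation:
Constraint 1 (V < X) on D(V)={2,3,5} D(X)={1,2,3}: V {2,3,5}->{2}; X {1,2,3}->{3}
Constraint 2 (X != Y) on D(X)={3} D(Y)={2,4,5}: no change
Constraint 3 (Y != X) on D(Y)={2,4,5} D(X)={3}: no change
So after constraint 3: D(V) = {2}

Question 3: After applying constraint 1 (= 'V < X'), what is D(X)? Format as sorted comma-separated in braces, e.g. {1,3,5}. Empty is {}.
Answer: {3}

Derivation:
Constraint 1 (V < X) on D(V)={2,3,5} D(X)={1,2,3}: V {2,3,5}->{2}; X {1,2,3}->{3}
So after constraint 1: D(X) = {3}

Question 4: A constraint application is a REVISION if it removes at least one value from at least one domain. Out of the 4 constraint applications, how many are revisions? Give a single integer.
Answer: 2

Derivation:
Constraint 1 (V < X) on D(V)={2,3,5} D(X)={1,2,3}: V {2,3,5}->{2}; X {1,2,3}->{3} => REVISION
Constraint 2 (X != Y) on D(X)={3} D(Y)={2,4,5}: no change => not a revision
Constraint 3 (Y != X) on D(Y)={2,4,5} D(X)={3}: no change => not a revision
Constraint 4 (X + Y = W) on D(X)={3} D(Y)={2,4,5} D(W)={1,2,3,4,5}: Y {2,4,5}->{2}; W {1,2,3,4,5}->{5} => REVISION
Total revisions = 2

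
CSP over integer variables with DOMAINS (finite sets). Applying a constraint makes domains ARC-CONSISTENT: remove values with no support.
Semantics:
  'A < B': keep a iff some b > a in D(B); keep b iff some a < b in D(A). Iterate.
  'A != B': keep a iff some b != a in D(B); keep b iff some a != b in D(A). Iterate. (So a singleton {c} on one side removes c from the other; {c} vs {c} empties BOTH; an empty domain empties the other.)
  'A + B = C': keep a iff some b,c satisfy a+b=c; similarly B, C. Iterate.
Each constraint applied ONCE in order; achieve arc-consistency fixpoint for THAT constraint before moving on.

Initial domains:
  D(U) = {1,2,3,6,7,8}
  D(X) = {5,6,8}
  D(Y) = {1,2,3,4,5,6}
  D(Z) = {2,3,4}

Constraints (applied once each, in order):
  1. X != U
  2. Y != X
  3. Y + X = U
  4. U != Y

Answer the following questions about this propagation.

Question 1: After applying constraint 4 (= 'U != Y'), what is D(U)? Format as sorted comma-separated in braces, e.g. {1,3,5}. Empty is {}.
Constraint 1 (X != U) on D(X)={5,6,8} D(U)={1,2,3,6,7,8}: no change
Constraint 2 (Y != X) on D(Y)={1,2,3,4,5,6} D(X)={5,6,8}: no change
Constraint 3 (Y + X = U) on D(Y)={1,2,3,4,5,6} D(X)={5,6,8} D(U)={1,2,3,6,7,8}: Y {1,2,3,4,5,6}->{1,2,3}; X {5,6,8}->{5,6}; U {1,2,3,6,7,8}->{6,7,8}
Constraint 4 (U != Y) on D(U)={6,7,8} D(Y)={1,2,3}: no change
So after constraint 4: D(U) = {6,7,8}

Answer: {6,7,8}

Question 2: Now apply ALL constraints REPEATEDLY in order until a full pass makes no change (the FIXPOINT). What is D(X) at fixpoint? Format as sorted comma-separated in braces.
Answer: {5,6}

Derivation:
pass 0 (initial): D(X)={5,6,8}
pass 1: U {1,2,3,6,7,8}->{6,7,8}; X {5,6,8}->{5,6}; Y {1,2,3,4,5,6}->{1,2,3}
pass 2: no change
Fixpoint after 2 passes: D(X) = {5,6}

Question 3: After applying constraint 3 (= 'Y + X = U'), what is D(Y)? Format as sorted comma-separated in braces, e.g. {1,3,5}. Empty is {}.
Constraint 1 (X != U) on D(X)={5,6,8} D(U)={1,2,3,6,7,8}: no change
Constraint 2 (Y != X) on D(Y)={1,2,3,4,5,6} D(X)={5,6,8}: no change
Constraint 3 (Y + X = U) on D(Y)={1,2,3,4,5,6} D(X)={5,6,8} D(U)={1,2,3,6,7,8}: Y {1,2,3,4,5,6}->{1,2,3}; X {5,6,8}->{5,6}; U {1,2,3,6,7,8}->{6,7,8}
So after constraint 3: D(Y) = {1,2,3}

Answer: {1,2,3}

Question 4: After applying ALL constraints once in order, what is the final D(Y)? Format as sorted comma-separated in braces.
Answer: {1,2,3}

Derivation:
Constraint 1 (X != U) on D(X)={5,6,8} D(U)={1,2,3,6,7,8}: no change
Constraint 2 (Y != X) on D(Y)={1,2,3,4,5,6} D(X)={5,6,8}: no change
Constraint 3 (Y + X = U) on D(Y)={1,2,3,4,5,6} D(X)={5,6,8} D(U)={1,2,3,6,7,8}: Y {1,2,3,4,5,6}->{1,2,3}; X {5,6,8}->{5,6}; U {1,2,3,6,7,8}->{6,7,8}
Constraint 4 (U != Y) on D(U)={6,7,8} D(Y)={1,2,3}: no change
So after all 4 constraints: D(Y) = {1,2,3}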